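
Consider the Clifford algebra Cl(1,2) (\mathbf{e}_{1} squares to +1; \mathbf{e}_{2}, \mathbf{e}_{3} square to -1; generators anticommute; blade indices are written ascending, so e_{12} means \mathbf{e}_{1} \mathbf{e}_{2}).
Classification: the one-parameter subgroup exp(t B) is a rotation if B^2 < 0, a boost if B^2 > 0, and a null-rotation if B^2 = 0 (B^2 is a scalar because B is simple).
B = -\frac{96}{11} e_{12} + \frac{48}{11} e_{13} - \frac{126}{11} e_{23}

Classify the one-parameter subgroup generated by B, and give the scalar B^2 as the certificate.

B^2 term by term: the squares give (-\frac{96}{11})^2*(e_{12})^2 + (\frac{48}{11})^2*(e_{13})^2 + (-\frac{126}{11})^2*(e_{23})^2 = \frac{9216}{121}*(+1) + \frac{2304}{121}*(+1) + \frac{15876}{121}*(-1) = -36 (each basis 2-blade squares to minus the product of its generators' squares); cross terms between blades sharing an index anticommute and cancel. So B^2 = -36.
Answer: rotation, certificate B^2 = -36. Note: conjugating B changes its blade decomposition but never the scalar B^2 = -36, whose sign settles the classification.


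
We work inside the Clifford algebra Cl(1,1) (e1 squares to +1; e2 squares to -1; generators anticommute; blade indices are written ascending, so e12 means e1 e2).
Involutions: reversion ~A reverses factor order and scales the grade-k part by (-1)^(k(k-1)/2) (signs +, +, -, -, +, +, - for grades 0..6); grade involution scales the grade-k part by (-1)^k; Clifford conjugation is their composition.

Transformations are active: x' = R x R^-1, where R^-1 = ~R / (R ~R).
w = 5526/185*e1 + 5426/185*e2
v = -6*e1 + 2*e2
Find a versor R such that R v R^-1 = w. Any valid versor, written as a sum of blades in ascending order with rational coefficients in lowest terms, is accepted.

Reasoning: v^2 = w^2 = 32 since conjugation preserves the quadratic form; R = v + w = 4416/185*e1 + 5796/185*e2 is then valid when invertible, keeping its own part and reversing (v - w)/2.
Answer: 4416/185*e1 + 5796/185*e2


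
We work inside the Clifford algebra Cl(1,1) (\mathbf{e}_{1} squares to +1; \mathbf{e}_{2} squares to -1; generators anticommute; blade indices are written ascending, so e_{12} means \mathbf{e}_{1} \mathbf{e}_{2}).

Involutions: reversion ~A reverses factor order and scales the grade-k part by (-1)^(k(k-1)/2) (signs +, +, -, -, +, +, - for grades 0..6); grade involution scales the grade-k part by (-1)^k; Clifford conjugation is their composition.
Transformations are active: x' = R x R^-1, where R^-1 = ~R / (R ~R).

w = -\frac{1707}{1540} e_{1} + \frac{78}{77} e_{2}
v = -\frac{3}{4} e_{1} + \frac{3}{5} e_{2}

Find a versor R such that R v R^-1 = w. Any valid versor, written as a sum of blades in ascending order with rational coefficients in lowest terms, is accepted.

Here q(v) = q(w) = \frac{81}{400}; the classical choice R = v + w = -\frac{1431}{770} e_{1} + \frac{621}{385} e_{2} then realises v -> w under the sandwich.
Answer: -\frac{1431}{770} e_{1} + \frac{621}{385} e_{2}


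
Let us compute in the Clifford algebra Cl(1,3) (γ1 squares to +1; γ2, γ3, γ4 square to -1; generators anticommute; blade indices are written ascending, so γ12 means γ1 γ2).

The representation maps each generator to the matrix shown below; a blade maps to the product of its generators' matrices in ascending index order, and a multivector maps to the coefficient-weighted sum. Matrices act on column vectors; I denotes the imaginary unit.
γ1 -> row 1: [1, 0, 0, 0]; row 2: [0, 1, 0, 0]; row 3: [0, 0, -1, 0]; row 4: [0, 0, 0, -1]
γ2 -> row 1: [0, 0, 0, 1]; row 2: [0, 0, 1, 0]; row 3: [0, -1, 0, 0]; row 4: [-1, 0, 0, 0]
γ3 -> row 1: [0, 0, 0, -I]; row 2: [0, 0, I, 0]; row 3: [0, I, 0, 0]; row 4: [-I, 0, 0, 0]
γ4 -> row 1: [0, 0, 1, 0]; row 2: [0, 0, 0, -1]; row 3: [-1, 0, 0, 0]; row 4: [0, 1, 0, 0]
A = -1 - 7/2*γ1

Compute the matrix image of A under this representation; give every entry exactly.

M = (-1)*1 + (-7/2)*rho(γ1), summed entrywise (1 is the identity matrix):
Answer: row 1: [-9/2, 0, 0, 0]; row 2: [0, -9/2, 0, 0]; row 3: [0, 0, 5/2, 0]; row 4: [0, 0, 0, 5/2]


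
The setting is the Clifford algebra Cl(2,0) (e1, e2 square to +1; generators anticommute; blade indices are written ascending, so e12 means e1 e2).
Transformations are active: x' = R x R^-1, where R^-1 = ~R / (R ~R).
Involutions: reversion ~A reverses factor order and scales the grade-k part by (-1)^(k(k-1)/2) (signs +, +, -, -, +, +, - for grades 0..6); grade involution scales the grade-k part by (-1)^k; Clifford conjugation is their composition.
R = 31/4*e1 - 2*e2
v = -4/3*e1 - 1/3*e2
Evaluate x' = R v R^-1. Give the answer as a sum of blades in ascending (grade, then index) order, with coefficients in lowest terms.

~R = 31/4*e1 - 2*e2, and R ~R = 1025/16, so R^-1 = ~R / (1025/16).
R v = -29/3 - 21/4*e12
Answer: -3092/3075*e1 + 2881/3075*e2


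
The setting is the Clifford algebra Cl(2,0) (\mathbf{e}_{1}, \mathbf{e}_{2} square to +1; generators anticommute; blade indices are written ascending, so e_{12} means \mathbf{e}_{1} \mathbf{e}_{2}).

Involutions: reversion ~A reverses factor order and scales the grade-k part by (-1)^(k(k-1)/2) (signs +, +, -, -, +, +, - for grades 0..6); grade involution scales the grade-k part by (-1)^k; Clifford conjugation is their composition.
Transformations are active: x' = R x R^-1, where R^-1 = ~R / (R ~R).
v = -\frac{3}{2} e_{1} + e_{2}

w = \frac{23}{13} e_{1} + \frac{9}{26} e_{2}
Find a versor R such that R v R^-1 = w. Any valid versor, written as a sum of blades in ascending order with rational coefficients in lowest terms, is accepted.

Reasoning: v^2 = w^2 = \frac{13}{4} since conjugation preserves the quadratic form; R = v + w = \frac{7}{26} e_{1} + \frac{35}{26} e_{2} is then valid when invertible, keeping its own part and reversing (v - w)/2.
Answer: \frac{7}{26} e_{1} + \frac{35}{26} e_{2}


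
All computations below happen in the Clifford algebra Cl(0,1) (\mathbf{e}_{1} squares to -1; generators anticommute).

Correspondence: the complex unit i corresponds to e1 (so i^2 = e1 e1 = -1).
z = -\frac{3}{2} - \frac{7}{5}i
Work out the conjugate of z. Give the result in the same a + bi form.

In blades: z = -\frac{3}{2} - \frac{7}{5} e_{1}.
Conjugation here is Clifford conjugation: the scalar is fixed and the grade-1 and grade-2 blades all flip sign, giving -\frac{3}{2} + \frac{7}{5} e_{1}; translating back:
Answer: -\frac{3}{2} + \frac{7}{5}i


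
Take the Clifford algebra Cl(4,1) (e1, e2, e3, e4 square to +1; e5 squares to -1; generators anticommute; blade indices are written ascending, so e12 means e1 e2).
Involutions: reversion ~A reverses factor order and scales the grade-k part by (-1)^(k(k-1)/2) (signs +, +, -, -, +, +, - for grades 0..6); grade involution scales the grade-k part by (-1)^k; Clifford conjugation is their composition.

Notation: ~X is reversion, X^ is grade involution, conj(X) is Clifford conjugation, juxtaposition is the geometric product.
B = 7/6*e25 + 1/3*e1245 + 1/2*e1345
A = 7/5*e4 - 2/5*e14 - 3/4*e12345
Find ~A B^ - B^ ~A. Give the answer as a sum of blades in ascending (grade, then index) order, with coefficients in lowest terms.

first term: -3/8*e2 + 1/4*e3 + 2/15*e25 + 1/5*e35 + 7/15*e125 - 7/8*e134 + 7/10*e135 - 49/30*e245 - 7/15*e1245
second term: -3/8*e2 + 1/4*e3 + 2/15*e25 + 1/5*e35 - 7/15*e125 - 7/8*e134 - 7/10*e135 - 49/30*e245 - 7/15*e1245
Answer: 14/15*e125 + 7/5*e135


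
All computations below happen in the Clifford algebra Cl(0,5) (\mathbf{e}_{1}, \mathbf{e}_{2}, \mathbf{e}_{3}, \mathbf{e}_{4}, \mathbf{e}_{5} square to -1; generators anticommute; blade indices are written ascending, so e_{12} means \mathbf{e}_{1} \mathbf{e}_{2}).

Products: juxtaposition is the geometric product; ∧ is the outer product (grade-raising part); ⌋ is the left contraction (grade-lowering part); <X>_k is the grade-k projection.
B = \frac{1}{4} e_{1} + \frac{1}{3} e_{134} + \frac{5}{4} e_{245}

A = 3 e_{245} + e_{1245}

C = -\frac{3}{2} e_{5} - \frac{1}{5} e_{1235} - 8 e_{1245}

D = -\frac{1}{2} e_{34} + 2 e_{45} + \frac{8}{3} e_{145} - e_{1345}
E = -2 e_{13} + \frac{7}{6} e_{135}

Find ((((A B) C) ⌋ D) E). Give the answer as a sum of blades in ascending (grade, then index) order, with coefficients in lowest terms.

step 1: \frac{15}{4} + \frac{5}{4} e_{1} + \frac{1}{3} e_{235} + \frac{1}{4} e_{245} - e_{1235} - \frac{3}{4} e_{1245}
step 2: \frac{31}{5} + \frac{31}{15} e_{1} - \frac{45}{8} e_{5} - \frac{15}{8} e_{15} + \frac{1}{2} e_{23} + \frac{3}{8} e_{24} - \frac{157}{20} e_{34} - \frac{3}{2} e_{123} - \frac{9}{8} e_{124} - \frac{157}{60} e_{134} + \frac{1}{4} e_{235} + 10 e_{245} - \frac{3}{4} e_{1235} - 30 e_{1245}
step 3: -\frac{157}{40} - \frac{65}{4} e_{4} + \frac{157}{60} e_{5} + 15 e_{14} - \frac{157}{20} e_{15} - \frac{199}{40} e_{34} + \frac{62}{9} e_{45} + \frac{45}{8} e_{134} + \frac{248}{15} e_{145} + \frac{31}{15} e_{345} - \frac{31}{5} e_{1345}
step 4: -\frac{1099}{120} e_{3} + \frac{241}{60} e_{4} + \frac{1727}{360} e_{13} + \frac{1357}{180} e_{14} + \frac{2218}{45} e_{34} - \frac{157}{10} e_{35} - \frac{1517}{80} e_{45} + \frac{1321}{54} e_{134} - \frac{157}{16} e_{135} - \frac{159}{16} e_{145} + \frac{467}{30} e_{345} - \frac{2357}{72} e_{1345}
Answer: -\frac{1099}{120} e_{3} + \frac{241}{60} e_{4} + \frac{1727}{360} e_{13} + \frac{1357}{180} e_{14} + \frac{2218}{45} e_{34} - \frac{157}{10} e_{35} - \frac{1517}{80} e_{45} + \frac{1321}{54} e_{134} - \frac{157}{16} e_{135} - \frac{159}{16} e_{145} + \frac{467}{30} e_{345} - \frac{2357}{72} e_{1345}


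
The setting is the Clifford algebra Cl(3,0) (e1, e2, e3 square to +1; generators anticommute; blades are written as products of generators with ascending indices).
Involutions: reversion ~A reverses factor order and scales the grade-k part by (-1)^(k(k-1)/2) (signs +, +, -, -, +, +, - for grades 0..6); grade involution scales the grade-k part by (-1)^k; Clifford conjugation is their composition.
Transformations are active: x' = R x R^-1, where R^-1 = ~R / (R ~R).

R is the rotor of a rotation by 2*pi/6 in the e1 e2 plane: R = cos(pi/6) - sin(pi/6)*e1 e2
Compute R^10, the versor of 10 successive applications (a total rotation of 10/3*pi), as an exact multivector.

The rotor phase is half the rotation angle and phases add under composition, so 10 steps in the e1 e2 plane accumulate phase 10*(pi/6) = 5*pi/3: R^10 = cos(5*pi/3) - sin(5*pi/3)*e1 e2.
cos(5*pi/3) = 1/2 and sin(5*pi/3) = -sqrt(3)/2, so R^10 = 1/2 + sqrt(3)/2*e1 e2. The net rotation is 4/3*pi (after discarding 1 full turn, each of which contributes a factor -1 to the rotor); the rotor keeps the half-angle phase exactly.
Answer: 1/2 + sqrt(3)/2*e1 e2


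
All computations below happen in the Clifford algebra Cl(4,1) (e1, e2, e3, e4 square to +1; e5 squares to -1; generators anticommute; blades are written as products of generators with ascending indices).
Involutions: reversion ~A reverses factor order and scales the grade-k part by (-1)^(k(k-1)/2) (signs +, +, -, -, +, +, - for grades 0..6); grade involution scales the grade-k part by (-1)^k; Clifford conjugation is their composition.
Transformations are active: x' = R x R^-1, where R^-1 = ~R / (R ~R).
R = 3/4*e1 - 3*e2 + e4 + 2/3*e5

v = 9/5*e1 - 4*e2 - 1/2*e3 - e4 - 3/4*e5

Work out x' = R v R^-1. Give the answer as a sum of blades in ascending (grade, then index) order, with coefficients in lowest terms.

~R = 3/4*e1 - 3*e2 + e4 + 2/3*e5, and R ~R = 1457/144, so R^-1 = ~R / (1457/144).
R v = 257/20 + 12/5*e1 e2 - 3/8*e1 e3 - 51/20*e1 e4 - 141/80*e1 e5 + 3/2*e2 e3 + 7*e2 e4 + 59/12*e2 e5 + 1/2*e3 e4 + 1/3*e3 e5 - 1/12*e4 e5
Answer: 153/1457*e1 - 26372/7285*e2 + 1/2*e3 + 25789/7285*e4 + 71199/29140*e5


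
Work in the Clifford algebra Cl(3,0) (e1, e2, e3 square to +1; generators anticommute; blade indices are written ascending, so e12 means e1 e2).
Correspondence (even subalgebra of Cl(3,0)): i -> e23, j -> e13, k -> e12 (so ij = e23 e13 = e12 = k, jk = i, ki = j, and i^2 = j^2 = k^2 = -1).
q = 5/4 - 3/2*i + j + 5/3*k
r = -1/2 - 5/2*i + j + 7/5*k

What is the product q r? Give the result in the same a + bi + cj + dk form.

In blades: q = 5/4 + 5/3*e12 + e13 - 3/2*e23, r = -1/2 + 7/5*e12 + e13 - 5/2*e23.
Distribute q over r term by term (generator squares from the signature, products reordered to ascending indices): (5/4)*r = -5/8 + 7/4*e12 + 5/4*e13 - 25/8*e23; (5/3*e12)*r = -7/3 - 5/6*e12 - 25/6*e13 - 5/3*e23; (e13)*r = -1 + 5/2*e12 - 1/2*e13 + 7/5*e23; (-3/2*e23)*r = -15/4 - 3/2*e12 + 21/10*e13 + 3/4*e23.
Sum: -185/24 + 23/12*e12 - 79/60*e13 - 317/120*e23; translating back through the correspondence:
Answer: -185/24 - 317/120*i - 79/60*j + 23/12*k


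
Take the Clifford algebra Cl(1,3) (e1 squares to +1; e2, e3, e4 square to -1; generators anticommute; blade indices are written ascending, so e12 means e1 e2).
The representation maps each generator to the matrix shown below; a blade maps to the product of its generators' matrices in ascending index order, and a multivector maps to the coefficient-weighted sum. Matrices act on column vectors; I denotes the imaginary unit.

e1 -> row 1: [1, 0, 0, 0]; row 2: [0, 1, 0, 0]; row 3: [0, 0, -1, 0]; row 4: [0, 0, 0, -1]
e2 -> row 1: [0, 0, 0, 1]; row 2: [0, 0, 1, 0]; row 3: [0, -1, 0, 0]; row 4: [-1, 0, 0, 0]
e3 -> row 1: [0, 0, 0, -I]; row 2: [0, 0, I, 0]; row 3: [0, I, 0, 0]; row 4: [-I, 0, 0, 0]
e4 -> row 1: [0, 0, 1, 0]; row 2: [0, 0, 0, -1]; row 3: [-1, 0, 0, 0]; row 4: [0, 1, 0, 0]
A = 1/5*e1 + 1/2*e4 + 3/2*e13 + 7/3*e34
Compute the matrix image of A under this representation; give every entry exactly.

Bivector images (products of the table entries): rho(e13) = rho(e1)rho(e3) = row 1: [0, 0, 0, -I]; row 2: [0, 0, I, 0]; row 3: [0, -I, 0, 0]; row 4: [I, 0, 0, 0]; rho(e34) = rho(e3)rho(e4) = row 1: [0, -I, 0, 0]; row 2: [-I, 0, 0, 0]; row 3: [0, 0, 0, -I]; row 4: [0, 0, -I, 0].
M = (1/5)*rho(e1) + (1/2)*rho(e4) + (3/2)*rho(e13) + (7/3)*rho(e34), summed entrywise:
Answer: row 1: [1/5, -7*I/3, 1/2, -3*I/2]; row 2: [-7*I/3, 1/5, 3*I/2, -1/2]; row 3: [-1/2, -3*I/2, -1/5, -7*I/3]; row 4: [3*I/2, 1/2, -7*I/3, -1/5]


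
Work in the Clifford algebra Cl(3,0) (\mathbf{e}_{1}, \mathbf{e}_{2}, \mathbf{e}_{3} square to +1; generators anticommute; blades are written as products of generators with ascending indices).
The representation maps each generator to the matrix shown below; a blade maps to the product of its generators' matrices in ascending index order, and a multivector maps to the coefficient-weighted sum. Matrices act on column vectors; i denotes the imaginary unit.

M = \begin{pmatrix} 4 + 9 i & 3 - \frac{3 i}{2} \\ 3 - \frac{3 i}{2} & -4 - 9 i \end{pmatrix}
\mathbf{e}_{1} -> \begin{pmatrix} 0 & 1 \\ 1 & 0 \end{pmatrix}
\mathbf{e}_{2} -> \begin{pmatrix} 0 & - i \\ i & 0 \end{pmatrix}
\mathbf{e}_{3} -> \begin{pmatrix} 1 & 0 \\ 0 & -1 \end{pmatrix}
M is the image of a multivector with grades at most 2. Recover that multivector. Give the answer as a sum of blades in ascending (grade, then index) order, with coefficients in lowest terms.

Method: 1, rho(e_{1}), rho(e_{2}), rho(e_{3}) form a trace-orthogonal basis of the 2x2 complex matrices (tr(X Y) = 2 if X = Y, else 0), so M = m0*1 + m1*rho(e_{1}) + m2*rho(e_{2}) + m3*rho(e_{3}) with m0 = tr(M)/2 = 0, m1 = tr(M rho(e_{1}))/2 = 3 - \frac{3 i}{2}, m2 = tr(M rho(e_{2}))/2 = 0, m3 = tr(M rho(e_{3}))/2 = 4 + 9 i.
Multiplying table entries, the bivector images are rho(e_{1} e_{2}) = i*rho(e_{3}), rho(e_{1} e_{3}) = -i*rho(e_{2}), rho(e_{2} e_{3}) = i*rho(e_{1}); with real blade coefficients the real parts of m0..m3 are the coefficients of 1, e_{1}, e_{2}, e_{3} and the imaginary parts give the bivectors (e_{2} e_{3}: Im m1, e_{1} e_{3}: -Im m2, e_{1} e_{2}: Im m3).
Answer: 3 e_{1} + 4 e_{3} + 9 e_{1} e_{2} - \frac{3}{2} e_{2} e_{3}


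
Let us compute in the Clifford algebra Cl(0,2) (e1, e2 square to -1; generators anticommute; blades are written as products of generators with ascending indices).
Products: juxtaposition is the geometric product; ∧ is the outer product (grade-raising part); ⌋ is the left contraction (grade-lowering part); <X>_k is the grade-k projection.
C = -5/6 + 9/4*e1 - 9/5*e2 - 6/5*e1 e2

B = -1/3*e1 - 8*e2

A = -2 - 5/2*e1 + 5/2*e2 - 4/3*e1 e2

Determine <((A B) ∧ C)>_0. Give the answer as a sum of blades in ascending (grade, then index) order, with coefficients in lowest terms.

step 1: 115/6 - 10*e1 + 148/9*e2 + 125/6*e1 e2
step 2: -575/36 + 1235/24*e1 - 2603/54*e2 - 2137/36*e1 e2
step 3: -575/36
Answer: -575/36


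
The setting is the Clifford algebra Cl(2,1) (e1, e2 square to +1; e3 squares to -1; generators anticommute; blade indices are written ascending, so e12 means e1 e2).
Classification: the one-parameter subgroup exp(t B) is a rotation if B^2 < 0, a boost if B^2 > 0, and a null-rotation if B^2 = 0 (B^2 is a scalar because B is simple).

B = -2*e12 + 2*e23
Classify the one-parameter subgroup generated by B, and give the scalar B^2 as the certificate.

B^2 term by term: the squares give (-2)^2*(e12)^2 + (2)^2*(e23)^2 = 4*(-1) + 4*(+1) = 0 (each basis 2-blade squares to minus the product of its generators' squares); cross terms between blades sharing an index anticommute and cancel. So B^2 = 0.
Answer: null-rotation, certificate B^2 = 0. No conjugation can change B^2 = 0; the sign gives the class.


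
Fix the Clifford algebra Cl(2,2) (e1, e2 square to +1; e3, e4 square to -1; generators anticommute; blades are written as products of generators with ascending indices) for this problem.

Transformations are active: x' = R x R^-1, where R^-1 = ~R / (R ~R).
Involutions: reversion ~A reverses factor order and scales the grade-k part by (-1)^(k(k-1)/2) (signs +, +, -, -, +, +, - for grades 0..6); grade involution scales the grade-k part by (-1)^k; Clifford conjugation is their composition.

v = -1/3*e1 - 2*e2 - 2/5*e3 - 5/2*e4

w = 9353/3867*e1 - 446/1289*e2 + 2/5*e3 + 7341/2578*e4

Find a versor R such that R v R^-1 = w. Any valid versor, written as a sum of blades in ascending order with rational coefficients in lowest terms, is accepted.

Equal squares first: v^2 = w^2 = -2069/900. Then v + w = 2688/1289*e1 - 3024/1289*e2 + 448/1289*e4 is a versor taking v to w, provided it is invertible.
Answer: 2688/1289*e1 - 3024/1289*e2 + 448/1289*e4


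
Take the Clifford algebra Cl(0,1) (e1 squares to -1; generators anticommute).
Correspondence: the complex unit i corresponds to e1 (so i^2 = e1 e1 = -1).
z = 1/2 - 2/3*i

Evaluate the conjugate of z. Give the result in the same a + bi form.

In blades: z = 1/2 - 2/3*e1.
Conjugation here is Clifford conjugation: the scalar is fixed and the grade-1 and grade-2 blades all flip sign, giving 1/2 + 2/3*e1; translating back:
Answer: 1/2 + 2/3*i


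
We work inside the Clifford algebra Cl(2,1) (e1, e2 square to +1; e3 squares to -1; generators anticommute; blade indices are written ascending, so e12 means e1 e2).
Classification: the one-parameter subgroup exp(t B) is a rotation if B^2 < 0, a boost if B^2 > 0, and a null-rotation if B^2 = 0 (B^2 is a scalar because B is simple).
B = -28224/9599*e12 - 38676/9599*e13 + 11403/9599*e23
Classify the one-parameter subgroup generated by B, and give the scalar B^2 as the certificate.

B^2 term by term: the squares give (-28224/9599)^2*(e12)^2 + (-38676/9599)^2*(e13)^2 + (11403/9599)^2*(e23)^2 = 796594176/92140801*(-1) + 1495832976/92140801*(+1) + 130028409/92140801*(+1) = 9 (each basis 2-blade squares to minus the product of its generators' squares); cross terms between blades sharing an index anticommute and cancel. So B^2 = 9.
Answer: boost, certificate B^2 = 9. One invariant decides it: the square 9 survives every conjugation, and its sign is exactly the classification.


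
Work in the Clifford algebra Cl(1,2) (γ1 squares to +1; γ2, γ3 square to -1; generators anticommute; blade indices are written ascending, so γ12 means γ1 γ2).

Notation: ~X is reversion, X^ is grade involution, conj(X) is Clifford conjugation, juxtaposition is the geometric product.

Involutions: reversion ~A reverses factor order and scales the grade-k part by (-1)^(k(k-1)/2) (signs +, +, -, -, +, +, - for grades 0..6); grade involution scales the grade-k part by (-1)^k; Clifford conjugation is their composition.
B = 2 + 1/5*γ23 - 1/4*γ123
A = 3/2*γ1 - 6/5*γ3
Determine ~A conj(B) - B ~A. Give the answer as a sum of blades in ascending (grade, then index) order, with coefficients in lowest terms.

first term: 3*γ1 + 6/25*γ2 - 12/5*γ3 - 3/10*γ12 - 3/8*γ23 - 3/10*γ123
second term: 3*γ1 + 6/25*γ2 - 12/5*γ3 - 3/10*γ12 - 3/8*γ23 + 3/10*γ123
Answer: -3/5*γ123


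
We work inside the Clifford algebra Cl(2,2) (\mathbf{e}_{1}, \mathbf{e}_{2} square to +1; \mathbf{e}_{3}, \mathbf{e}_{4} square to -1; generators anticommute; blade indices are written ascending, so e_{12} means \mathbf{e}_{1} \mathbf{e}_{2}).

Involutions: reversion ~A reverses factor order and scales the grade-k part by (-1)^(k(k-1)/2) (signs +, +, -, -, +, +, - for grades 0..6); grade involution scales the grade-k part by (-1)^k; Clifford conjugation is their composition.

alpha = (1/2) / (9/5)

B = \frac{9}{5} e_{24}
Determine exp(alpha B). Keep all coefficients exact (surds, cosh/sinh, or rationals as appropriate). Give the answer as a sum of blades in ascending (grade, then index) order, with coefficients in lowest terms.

B^2 = (\frac{9}{5})^2*(e_{24})^2 = \frac{81}{25}*(+1) = \frac{81}{25} (a basis 2-blade squares to minus the product of its generators' squares).
B^2 = \frac{81}{25} — since the square is positive, the closed form is hyperbolic: l = \frac{9}{5}, alpha*l = \frac{1}{2}, so exp(alpha B) = cosh(\frac{1}{2}) + (sinh(\frac{1}{2})/(\frac{9}{5}))*B = \cosh{\left(\frac{1}{2} \right)} + (\frac{5 \sinh{\left(\frac{1}{2} \right)}}{9})*B.
Answer: \cosh{\left(\frac{1}{2} \right)} + \sinh{\left(\frac{1}{2} \right)} e_{24}


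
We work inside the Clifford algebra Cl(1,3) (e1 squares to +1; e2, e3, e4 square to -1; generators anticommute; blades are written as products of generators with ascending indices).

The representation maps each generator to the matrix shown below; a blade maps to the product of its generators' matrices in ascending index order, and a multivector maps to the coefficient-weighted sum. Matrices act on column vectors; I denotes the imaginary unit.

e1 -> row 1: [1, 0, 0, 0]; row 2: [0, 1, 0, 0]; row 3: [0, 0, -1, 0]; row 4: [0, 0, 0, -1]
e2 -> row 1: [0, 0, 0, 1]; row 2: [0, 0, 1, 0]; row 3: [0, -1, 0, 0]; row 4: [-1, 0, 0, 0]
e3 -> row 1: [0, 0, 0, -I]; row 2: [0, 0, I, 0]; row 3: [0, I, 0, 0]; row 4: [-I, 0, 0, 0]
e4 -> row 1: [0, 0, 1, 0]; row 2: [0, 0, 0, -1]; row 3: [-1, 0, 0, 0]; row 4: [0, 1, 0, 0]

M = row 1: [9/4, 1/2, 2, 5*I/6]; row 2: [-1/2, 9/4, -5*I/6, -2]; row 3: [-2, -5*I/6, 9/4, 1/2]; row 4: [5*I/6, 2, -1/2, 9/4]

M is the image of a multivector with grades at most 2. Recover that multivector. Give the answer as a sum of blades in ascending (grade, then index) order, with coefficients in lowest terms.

Method: the blade images are trace-orthogonal — tr(rho(e_A) rho(e_B)^-1) = 4 if A = B and 0 otherwise — and rho(e_A)^-1 = (e_A)^2 * rho(e_A) with (e_A)^2 = +1 or -1, so the coefficient of e_A in the preimage is (e_A)^2 * tr(M rho(e_A))/4.
Nonzero projections over blades of grade <= 2: 1: (1)^2 = +1, tr(M 1) = 9, coefficient 9/4; e3: (e3)^2 = -1, tr(M rho(e3)) = 10/3, coefficient -5/6; e4: (e4)^2 = -1, tr(M rho(e4)) = -8, coefficient 2; e2 e4: (e2 e4)^2 = -1, tr(M rho(e2 e4)) = -2, coefficient 1/2. Every other blade of grade <= 2 projects to 0.
Answer: 9/4 - 5/6*e3 + 2*e4 + 1/2*e2 e4


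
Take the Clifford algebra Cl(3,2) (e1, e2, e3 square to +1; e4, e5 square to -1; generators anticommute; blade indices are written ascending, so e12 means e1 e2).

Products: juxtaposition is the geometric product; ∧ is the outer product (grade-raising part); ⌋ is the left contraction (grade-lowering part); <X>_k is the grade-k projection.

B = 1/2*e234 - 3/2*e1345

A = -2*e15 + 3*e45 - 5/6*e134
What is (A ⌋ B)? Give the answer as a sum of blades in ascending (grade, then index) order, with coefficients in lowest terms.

step 1: 5/4*e5 + 9/2*e13 + 3*e34
Answer: 5/4*e5 + 9/2*e13 + 3*e34


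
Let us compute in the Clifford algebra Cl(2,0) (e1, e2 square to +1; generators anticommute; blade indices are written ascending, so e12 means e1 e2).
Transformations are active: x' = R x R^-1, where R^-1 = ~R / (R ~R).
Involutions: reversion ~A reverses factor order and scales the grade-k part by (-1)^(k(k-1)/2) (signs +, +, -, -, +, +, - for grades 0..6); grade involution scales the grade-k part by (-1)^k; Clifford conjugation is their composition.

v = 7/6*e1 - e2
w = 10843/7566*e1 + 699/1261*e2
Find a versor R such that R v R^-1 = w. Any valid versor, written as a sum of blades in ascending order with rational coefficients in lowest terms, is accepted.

Why this works: both vectors square to 85/36, so q(v) = q(w) and R = v + w = 9835/3783*e1 - 562/1261*e2 carries v to w — its own direction survives, the complement (v - w)/2 flips.
Answer: 9835/3783*e1 - 562/1261*e2


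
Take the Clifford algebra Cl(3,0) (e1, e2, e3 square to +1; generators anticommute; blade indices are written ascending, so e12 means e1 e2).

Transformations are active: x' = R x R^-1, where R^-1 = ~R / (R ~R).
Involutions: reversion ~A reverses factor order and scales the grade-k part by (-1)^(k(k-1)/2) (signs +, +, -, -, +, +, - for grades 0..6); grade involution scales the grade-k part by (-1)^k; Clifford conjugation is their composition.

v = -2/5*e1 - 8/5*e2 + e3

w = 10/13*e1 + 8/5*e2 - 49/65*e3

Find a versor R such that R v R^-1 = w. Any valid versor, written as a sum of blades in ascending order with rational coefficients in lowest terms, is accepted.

The midline construction: v and w both square to 93/25, so reflecting in their sum 24/65*e1 + 16/65*e3 exchanges them.
Answer: 24/65*e1 + 16/65*e3


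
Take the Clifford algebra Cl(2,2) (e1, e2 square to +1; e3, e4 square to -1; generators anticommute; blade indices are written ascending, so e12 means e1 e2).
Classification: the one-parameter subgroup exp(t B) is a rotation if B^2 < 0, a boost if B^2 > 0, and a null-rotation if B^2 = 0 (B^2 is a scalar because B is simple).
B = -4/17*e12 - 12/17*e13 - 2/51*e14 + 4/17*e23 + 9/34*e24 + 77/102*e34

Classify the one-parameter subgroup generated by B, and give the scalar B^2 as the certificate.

B^2 term by term: the squares give (-4/17)^2*(e12)^2 + (-12/17)^2*(e13)^2 + (-2/51)^2*(e14)^2 + (4/17)^2*(e23)^2 + (9/34)^2*(e24)^2 + (77/102)^2*(e34)^2 = 16/289*(-1) + 144/289*(+1) + 4/2601*(+1) + 16/289*(+1) + 81/1156*(+1) + 5929/10404*(-1) = 0 (each basis 2-blade squares to minus the product of its generators' squares); cross terms between blades sharing an index anticommute and cancel; the commuting (index-disjoint) pairs give grade-4 terms 2*c*c'*(blade product), which cancel blade by blade — e1234: -308/867 + 108/289 - 16/867 = 0 — confirming B is simple. So B^2 = 0.
Answer: null-rotation, certificate B^2 = 0. Note: conjugating B changes its blade decomposition but never the scalar B^2 = 0, whose sign settles the classification.


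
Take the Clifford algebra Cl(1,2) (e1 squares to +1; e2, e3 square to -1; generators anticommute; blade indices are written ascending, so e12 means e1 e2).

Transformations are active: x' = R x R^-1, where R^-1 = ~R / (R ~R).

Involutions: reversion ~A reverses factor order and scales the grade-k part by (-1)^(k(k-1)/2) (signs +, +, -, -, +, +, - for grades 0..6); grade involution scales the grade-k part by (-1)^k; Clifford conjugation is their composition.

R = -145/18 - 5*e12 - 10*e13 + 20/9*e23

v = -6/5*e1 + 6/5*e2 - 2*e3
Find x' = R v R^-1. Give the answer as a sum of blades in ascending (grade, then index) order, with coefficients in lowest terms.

~R = -145/18 + 5*e12 + 10*e13 - 20/9*e23, and R ~R = -17875/324, so R^-1 = ~R / (-17875/324).
R v = -13/3*e1 - 101/9*e2 + 61/9*e3 + 58/3*e123
Answer: -5802/3575*e1 + 362/143*e2 + 1698/3575*e3


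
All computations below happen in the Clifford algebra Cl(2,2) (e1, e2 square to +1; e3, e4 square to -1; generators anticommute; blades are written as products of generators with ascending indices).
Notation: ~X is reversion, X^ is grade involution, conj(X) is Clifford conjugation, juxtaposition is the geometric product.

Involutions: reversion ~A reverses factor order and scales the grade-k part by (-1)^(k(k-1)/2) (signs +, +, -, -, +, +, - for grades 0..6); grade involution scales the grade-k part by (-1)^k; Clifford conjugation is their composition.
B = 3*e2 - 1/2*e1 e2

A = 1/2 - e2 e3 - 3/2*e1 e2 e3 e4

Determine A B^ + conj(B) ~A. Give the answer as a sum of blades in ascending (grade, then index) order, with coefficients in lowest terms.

first term: -3/2*e2 - 3*e3 - 1/4*e1 e2 - 1/2*e1 e3 - 3/4*e3 e4 + 9/2*e1 e3 e4
second term: -3/2*e2 - 3*e3 + 1/4*e1 e2 + 1/2*e1 e3 + 3/4*e3 e4 - 9/2*e1 e3 e4
Answer: -3*e2 - 6*e3


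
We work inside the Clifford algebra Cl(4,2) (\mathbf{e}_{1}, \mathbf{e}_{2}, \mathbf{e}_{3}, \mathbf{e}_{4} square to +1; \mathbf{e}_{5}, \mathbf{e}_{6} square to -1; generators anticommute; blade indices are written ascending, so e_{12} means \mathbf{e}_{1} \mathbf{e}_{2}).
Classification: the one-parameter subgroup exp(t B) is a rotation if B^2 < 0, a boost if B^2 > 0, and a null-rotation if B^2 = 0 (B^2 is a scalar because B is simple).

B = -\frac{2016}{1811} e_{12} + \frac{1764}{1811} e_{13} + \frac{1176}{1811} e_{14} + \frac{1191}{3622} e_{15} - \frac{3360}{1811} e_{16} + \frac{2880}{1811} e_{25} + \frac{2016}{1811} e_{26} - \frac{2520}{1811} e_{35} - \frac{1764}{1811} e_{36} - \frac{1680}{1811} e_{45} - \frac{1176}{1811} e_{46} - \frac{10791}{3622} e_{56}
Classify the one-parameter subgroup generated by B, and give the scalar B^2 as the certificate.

B^2 term by term: the squares give (-\frac{2016}{1811})^2*(e_{12})^2 + (\frac{1764}{1811})^2*(e_{13})^2 + (\frac{1176}{1811})^2*(e_{14})^2 + (\frac{1191}{3622})^2*(e_{15})^2 + (-\frac{3360}{1811})^2*(e_{16})^2 + (\frac{2880}{1811})^2*(e_{25})^2 + (\frac{2016}{1811})^2*(e_{26})^2 + (-\frac{2520}{1811})^2*(e_{35})^2 + (-\frac{1764}{1811})^2*(e_{36})^2 + (-\frac{1680}{1811})^2*(e_{45})^2 + (-\frac{1176}{1811})^2*(e_{46})^2 + (-\frac{10791}{3622})^2*(e_{56})^2 = \frac{4064256}{3279721}*(-1) + \frac{3111696}{3279721}*(-1) + \frac{1382976}{3279721}*(-1) + \frac{1418481}{13118884}*(+1) + \frac{11289600}{3279721}*(+1) + \frac{8294400}{3279721}*(+1) + \frac{4064256}{3279721}*(+1) + \frac{6350400}{3279721}*(+1) + \frac{3111696}{3279721}*(+1) + \frac{2822400}{3279721}*(+1) + \frac{1382976}{3279721}*(+1) + \frac{116445681}{13118884}*(-1) = 0 (each basis 2-blade squares to minus the product of its generators' squares); cross terms between blades sharing an index anticommute and cancel; the commuting (index-disjoint) pairs give grade-4 terms 2*c*c'*(blade product), which cancel blade by blade — e_{1235}: \frac{10160640}{3279721} - \frac{10160640}{3279721} = 0; e_{1236}: \frac{7112448}{3279721} - \frac{7112448}{3279721} = 0; e_{1245}: \frac{6773760}{3279721} - \frac{6773760}{3279721} = 0; e_{1246}: \frac{4741632}{3279721} - \frac{4741632}{3279721} = 0; e_{1256}: \frac{21754656}{3279721} - \frac{2401056}{3279721} - \frac{19353600}{3279721} = 0; e_{1345}: -\frac{5927040}{3279721} + \frac{5927040}{3279721} = 0; e_{1346}: -\frac{4148928}{3279721} + \frac{4148928}{3279721} = 0; e_{1356}: -\frac{19035324}{3279721} + \frac{2100924}{3279721} + \frac{16934400}{3279721} = 0; e_{1456}: -\frac{12690216}{3279721} + \frac{1400616}{3279721} + \frac{11289600}{3279721} = 0; e_{2356}: \frac{10160640}{3279721} - \frac{10160640}{3279721} = 0; e_{2456}: \frac{6773760}{3279721} - \frac{6773760}{3279721} = 0; e_{3456}: -\frac{5927040}{3279721} + \frac{5927040}{3279721} = 0 — confirming B is simple. So B^2 = 0.
Answer: null-rotation, certificate B^2 = 0. Certificate logic: 0 is a conjugation-invariant scalar, so its sign fixes rotation versus boost versus null-rotation outright.


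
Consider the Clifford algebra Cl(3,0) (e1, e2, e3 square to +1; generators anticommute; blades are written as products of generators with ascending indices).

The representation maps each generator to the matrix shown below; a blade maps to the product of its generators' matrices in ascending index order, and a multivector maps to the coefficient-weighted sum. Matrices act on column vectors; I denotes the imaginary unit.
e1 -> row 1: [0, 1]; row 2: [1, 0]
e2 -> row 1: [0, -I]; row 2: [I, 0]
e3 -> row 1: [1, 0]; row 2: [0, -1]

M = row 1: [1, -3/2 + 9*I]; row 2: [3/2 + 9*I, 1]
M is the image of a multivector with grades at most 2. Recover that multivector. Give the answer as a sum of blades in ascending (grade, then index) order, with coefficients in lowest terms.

Method: 1, rho(e1), rho(e2), rho(e3) form a trace-orthogonal basis of the 2x2 complex matrices (tr(X Y) = 2 if X = Y, else 0), so M = m0*1 + m1*rho(e1) + m2*rho(e2) + m3*rho(e3) with m0 = tr(M)/2 = 1, m1 = tr(M rho(e1))/2 = 9*I, m2 = tr(M rho(e2))/2 = -3*I/2, m3 = tr(M rho(e3))/2 = 0.
Multiplying table entries, the bivector images are rho(e1 e2) = I*rho(e3), rho(e1 e3) = -I*rho(e2), rho(e2 e3) = I*rho(e1); with real blade coefficients the real parts of m0..m3 are the coefficients of 1, e1, e2, e3 and the imaginary parts give the bivectors (e2 e3: Im m1, e1 e3: -Im m2, e1 e2: Im m3).
Answer: 1 + 3/2*e1 e3 + 9*e2 e3


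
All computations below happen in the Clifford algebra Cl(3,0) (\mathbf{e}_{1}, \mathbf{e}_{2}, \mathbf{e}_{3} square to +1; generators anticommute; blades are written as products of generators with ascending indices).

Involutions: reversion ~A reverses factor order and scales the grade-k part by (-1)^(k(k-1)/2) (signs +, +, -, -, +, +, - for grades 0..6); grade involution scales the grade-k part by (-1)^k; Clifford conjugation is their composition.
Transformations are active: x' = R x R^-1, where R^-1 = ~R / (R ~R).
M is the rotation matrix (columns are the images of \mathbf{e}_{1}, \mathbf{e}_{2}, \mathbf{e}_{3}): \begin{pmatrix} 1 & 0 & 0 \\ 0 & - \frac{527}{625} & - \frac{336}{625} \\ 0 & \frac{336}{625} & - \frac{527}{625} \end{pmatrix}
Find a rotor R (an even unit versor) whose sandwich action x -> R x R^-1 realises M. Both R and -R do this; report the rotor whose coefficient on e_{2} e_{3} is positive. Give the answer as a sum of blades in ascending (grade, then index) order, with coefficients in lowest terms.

Method: write R = a + b12*e_{1} e_{2} + b13*e_{1} e_{3} + b23*e_{2} e_{3} with a^2 + b12^2 + b13^2 + b23^2 = 1 (so R^-1 = ~R). Expanding the columns R e_j ~R gives tr M = 4a^2 - 1 and, from the antisymmetric part, M21 - M12 = -4a*b12, M13 - M31 = 4a*b13, M32 - M23 = -4a*b23.
Here tr M = -\frac{429}{625}, so a^2 = (1 + tr M)/4 = \frac{49}{625} and a = ±\frac{7}{25}. Taking a = \frac{7}{25}: M21 - M12 = 0, M13 - M31 = 0, M32 - M23 = \frac{672}{625}, giving b12 = 0, b13 = 0, b23 = -\frac{24}{25}, i.e. R = \frac{7}{25} - \frac{24}{25} e_{2} e_{3}.
Its e_{2} e_{3} coefficient is negative, so report the other preimage -R.
Answer: -\frac{7}{25} + \frac{24}{25} e_{2} e_{3}. Note: both R and -R realise this M (trace -\frac{429}{625}); the covering map identifies them, and the e_{2} e_{3}-coefficient sign is the tie-breaker.


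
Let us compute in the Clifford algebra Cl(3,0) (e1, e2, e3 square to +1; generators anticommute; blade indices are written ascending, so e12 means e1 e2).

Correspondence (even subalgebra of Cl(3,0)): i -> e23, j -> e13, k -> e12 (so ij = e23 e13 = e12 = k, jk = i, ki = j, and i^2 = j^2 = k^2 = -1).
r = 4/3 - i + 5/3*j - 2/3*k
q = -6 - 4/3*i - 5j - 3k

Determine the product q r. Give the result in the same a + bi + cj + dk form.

In blades: q = -6 - 3*e12 - 5*e13 - 4/3*e23, r = 4/3 - 2/3*e12 + 5/3*e13 - e23.
Distribute q over r term by term (generator squares from the signature, products reordered to ascending indices): (-6)*r = -8 + 4*e12 - 10*e13 + 6*e23; (-3*e12)*r = -2 - 4*e12 + 3*e13 + 5*e23; (-5*e13)*r = 25/3 - 5*e12 - 20/3*e13 + 10/3*e23; (-4/3*e23)*r = -4/3 - 20/9*e12 - 8/9*e13 - 16/9*e23.
Sum: -3 - 65/9*e12 - 131/9*e13 + 113/9*e23; translating back through the correspondence:
Answer: -3 + 113/9*i - 131/9*j - 65/9*k


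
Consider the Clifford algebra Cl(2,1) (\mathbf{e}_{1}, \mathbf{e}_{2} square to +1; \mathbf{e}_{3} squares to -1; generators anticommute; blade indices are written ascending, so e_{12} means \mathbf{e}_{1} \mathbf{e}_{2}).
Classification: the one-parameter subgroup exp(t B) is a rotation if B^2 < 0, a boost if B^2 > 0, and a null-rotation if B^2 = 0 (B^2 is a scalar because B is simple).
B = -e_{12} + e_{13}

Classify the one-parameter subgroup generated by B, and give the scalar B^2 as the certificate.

B^2 term by term: the squares give (-1)^2*(e_{12})^2 + (1)^2*(e_{13})^2 = 1*(-1) + 1*(+1) = 0 (each basis 2-blade squares to minus the product of its generators' squares); cross terms between blades sharing an index anticommute and cancel. So B^2 = 0.
Answer: null-rotation, certificate B^2 = 0. Because 0 is invariant under every versor sandwich, the classification follows from its sign alone.


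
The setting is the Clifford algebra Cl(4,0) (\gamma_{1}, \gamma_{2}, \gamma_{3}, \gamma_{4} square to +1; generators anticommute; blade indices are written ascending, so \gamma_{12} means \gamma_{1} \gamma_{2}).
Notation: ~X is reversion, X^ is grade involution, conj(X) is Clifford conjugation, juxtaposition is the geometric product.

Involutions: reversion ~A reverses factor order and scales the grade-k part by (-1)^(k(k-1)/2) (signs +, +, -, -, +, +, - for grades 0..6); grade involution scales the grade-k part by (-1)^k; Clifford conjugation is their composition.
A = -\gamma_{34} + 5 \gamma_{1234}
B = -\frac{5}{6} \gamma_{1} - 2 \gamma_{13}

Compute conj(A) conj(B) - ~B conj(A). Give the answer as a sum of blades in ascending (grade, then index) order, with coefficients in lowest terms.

first term: -2 \gamma_{14} + 10 \gamma_{24} + \frac{5}{6} \gamma_{134} - \frac{25}{6} \gamma_{234}
second term: 2 \gamma_{14} + 10 \gamma_{24} - \frac{5}{6} \gamma_{134} - \frac{25}{6} \gamma_{234}
Answer: -4 \gamma_{14} + \frac{5}{3} \gamma_{134}


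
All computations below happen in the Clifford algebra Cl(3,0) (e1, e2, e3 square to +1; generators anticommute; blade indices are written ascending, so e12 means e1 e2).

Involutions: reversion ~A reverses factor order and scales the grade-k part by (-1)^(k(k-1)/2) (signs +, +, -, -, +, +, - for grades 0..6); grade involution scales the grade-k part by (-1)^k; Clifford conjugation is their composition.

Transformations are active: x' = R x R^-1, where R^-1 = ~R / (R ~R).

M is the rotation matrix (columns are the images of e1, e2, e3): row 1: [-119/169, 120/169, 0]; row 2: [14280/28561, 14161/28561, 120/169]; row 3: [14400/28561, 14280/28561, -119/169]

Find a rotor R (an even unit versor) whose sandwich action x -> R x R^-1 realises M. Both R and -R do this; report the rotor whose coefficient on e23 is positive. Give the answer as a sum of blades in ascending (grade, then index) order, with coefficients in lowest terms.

Method: write R = a + b12*e12 + b13*e13 + b23*e23 with a^2 + b12^2 + b13^2 + b23^2 = 1 (so R^-1 = ~R). Expanding the columns R e_j ~R gives tr M = 4a^2 - 1 and, from the antisymmetric part, M21 - M12 = -4a*b12, M13 - M31 = 4a*b13, M32 - M23 = -4a*b23.
Here tr M = -26061/28561, so a^2 = (1 + tr M)/4 = 625/28561 and a = ±25/169. Taking a = 25/169: M21 - M12 = -6000/28561, M13 - M31 = -14400/28561, M32 - M23 = -6000/28561, giving b12 = 60/169, b13 = -144/169, b23 = 60/169, i.e. R = 25/169 + 60/169*e12 - 144/169*e13 + 60/169*e23.
Its e23 coefficient is already positive.
Answer: 25/169 + 60/169*e12 - 144/169*e13 + 60/169*e23. Note: both R and -R realise this M (trace -26061/28561); the covering map identifies them, and the e23-coefficient sign is the tie-breaker.


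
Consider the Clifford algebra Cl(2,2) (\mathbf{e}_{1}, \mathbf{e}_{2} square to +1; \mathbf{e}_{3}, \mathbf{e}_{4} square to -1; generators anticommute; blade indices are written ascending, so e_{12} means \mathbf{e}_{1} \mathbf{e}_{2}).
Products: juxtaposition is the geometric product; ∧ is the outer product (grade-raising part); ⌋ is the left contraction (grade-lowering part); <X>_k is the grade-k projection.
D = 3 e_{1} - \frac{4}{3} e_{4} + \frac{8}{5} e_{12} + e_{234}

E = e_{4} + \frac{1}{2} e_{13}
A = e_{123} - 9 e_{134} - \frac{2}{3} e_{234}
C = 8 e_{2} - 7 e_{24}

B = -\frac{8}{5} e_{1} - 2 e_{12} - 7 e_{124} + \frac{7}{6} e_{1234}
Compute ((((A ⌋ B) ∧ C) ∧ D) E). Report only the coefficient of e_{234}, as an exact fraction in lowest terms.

step 1: -\frac{7}{9} e_{1} + \frac{21}{2} e_{2} + \frac{7}{6} e_{4}
step 2: -\frac{56}{9} e_{12} - \frac{28}{3} e_{24} + \frac{49}{9} e_{124}
step 3: -\frac{532}{27} e_{124}
step 4: \frac{532}{27} e_{12} + \frac{266}{27} e_{234}
Answer: \frac{266}{27}
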